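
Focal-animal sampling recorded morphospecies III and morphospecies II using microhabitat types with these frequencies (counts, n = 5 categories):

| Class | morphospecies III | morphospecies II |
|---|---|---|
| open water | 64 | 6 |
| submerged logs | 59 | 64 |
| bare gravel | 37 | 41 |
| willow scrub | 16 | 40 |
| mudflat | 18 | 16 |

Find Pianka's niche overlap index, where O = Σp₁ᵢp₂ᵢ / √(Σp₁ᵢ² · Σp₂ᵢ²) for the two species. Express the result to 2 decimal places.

Proportions for morphospecies III (n=194): 64/194=0.3299, 59/194=0.3041, 37/194=0.1907, 16/194=0.0825, 18/194=0.0928
Proportions for morphospecies II (n=167): 6/167=0.0359, 64/167=0.3832, 41/167=0.2455, 40/167=0.2395, 16/167=0.0958
Σ p₁ᵢp₂ᵢ = 0.011843 + 0.116531 + 0.046817 + 0.019759 + 0.008890 = 0.203840
Σp_1ᵢ² = 0.3299² + 0.3041² + 0.1907² + 0.0825² + 0.0928² = 0.108834 + 0.092477 + 0.036366 + 0.006806 + 0.008612 = 0.253095
Σp_2ᵢ² = 0.0359² + 0.3832² + 0.2455² + 0.2395² + 0.0958² = 0.001289 + 0.146842 + 0.060270 + 0.057360 + 0.009178 = 0.274939
O = 0.203840 / √(0.253095 × 0.274939) = 0.203840 / 0.2637910 = 0.7727

0.77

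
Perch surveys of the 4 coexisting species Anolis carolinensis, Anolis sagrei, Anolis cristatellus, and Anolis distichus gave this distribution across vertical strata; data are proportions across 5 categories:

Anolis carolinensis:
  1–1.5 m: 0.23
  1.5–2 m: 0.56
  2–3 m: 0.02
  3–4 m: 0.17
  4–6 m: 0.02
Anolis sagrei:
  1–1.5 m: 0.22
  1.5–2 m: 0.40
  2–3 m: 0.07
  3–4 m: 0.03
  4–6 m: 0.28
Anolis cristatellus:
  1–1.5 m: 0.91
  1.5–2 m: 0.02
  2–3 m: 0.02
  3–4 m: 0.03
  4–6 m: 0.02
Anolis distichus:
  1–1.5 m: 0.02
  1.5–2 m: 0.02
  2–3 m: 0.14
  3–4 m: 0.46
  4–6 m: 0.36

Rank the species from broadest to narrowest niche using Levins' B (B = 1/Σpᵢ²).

Anolis sagrei > Anolis distichus > Anolis carolinensis > Anolis cristatellus

Σp_caroᵢ² = 0.23² + 0.56² + 0.02² + 0.17² + 0.02² = 0.0529 + 0.3136 + 0.0004 + 0.0289 + 0.0004 = 0.3962
B_caro = 1 / 0.3962 = 2.5240
Σp_sagrᵢ² = 0.22² + 0.40² + 0.07² + 0.03² + 0.28² = 0.0484 + 0.1600 + 0.0049 + 0.0009 + 0.0784 = 0.2926
B_sagr = 1 / 0.2926 = 3.4176
Σp_crisᵢ² = 0.91² + 0.02² + 0.02² + 0.03² + 0.02² = 0.8281 + 0.0004 + 0.0004 + 0.0009 + 0.0004 = 0.8302
B_cris = 1 / 0.8302 = 1.2045
Σp_distᵢ² = 0.02² + 0.02² + 0.14² + 0.46² + 0.36² = 0.0004 + 0.0004 + 0.0196 + 0.2116 + 0.1296 = 0.3616
B_dist = 1 / 0.3616 = 2.7655
Ranking by B (broadest → narrowest): Anolis sagrei (3.42) > Anolis distichus (2.77) > Anolis carolinensis (2.52) > Anolis cristatellus (1.20)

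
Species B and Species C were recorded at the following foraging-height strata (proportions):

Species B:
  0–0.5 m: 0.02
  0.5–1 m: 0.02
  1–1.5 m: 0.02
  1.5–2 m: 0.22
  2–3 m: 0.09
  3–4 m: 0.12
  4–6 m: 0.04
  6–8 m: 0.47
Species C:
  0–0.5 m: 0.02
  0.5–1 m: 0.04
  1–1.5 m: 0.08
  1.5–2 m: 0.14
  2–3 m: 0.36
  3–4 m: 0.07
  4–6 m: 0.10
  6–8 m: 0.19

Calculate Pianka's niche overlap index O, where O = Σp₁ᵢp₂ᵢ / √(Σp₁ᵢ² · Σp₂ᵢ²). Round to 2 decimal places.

0.68

Σ p₁ᵢp₂ᵢ = 0.0004 + 0.0008 + 0.0016 + 0.0308 + 0.0324 + 0.0084 + 0.0040 + 0.0893 = 0.1677
Σp_1ᵢ² = 0.02² + 0.02² + 0.02² + 0.22² + 0.09² + 0.12² + 0.04² + 0.47² = 0.0004 + 0.0004 + 0.0004 + 0.0484 + 0.0081 + 0.0144 + 0.0016 + 0.2209 = 0.2946
Σp_2ᵢ² = 0.02² + 0.04² + 0.08² + 0.14² + 0.36² + 0.07² + 0.10² + 0.19² = 0.0004 + 0.0016 + 0.0064 + 0.0196 + 0.1296 + 0.0049 + 0.0100 + 0.0361 = 0.2086
O = 0.1677 / √(0.2946 × 0.2086) = 0.1677 / 0.24790 = 0.6765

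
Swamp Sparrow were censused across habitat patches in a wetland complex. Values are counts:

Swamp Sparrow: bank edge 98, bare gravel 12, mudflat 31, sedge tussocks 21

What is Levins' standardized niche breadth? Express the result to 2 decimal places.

Proportions for Swamp Sparrow (n=162): 98/162=0.6049, 12/162=0.0741, 31/162=0.1914, 21/162=0.1296
Σpᵢ² = 0.6049² + 0.0741² + 0.1914² + 0.1296² = 0.365904 + 0.005491 + 0.036634 + 0.016796 = 0.424825
B = 1 / 0.424825 = 2.3539
Bₛ = (B − 1)/(n − 1) = (2.3539 − 1)/(4 − 1) = 1.3539/3 = 0.4513

0.45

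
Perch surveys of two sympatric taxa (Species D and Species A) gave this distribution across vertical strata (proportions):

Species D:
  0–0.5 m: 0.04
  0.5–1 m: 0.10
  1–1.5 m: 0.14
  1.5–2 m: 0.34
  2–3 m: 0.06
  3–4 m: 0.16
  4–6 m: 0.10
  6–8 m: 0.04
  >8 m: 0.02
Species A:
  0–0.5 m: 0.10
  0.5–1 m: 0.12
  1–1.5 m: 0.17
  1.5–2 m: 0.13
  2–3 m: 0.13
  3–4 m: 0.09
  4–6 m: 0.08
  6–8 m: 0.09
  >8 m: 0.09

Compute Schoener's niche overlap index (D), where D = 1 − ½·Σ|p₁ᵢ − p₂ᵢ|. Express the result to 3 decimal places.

0.700

Σ|p₁ᵢ − p₂ᵢ| = 0.06 + 0.02 + 0.03 + 0.21 + 0.07 + 0.07 + 0.02 + 0.05 + 0.07 = 0.60
D = 1 − ½ × 0.60 = 1 − 0.300 = 0.70000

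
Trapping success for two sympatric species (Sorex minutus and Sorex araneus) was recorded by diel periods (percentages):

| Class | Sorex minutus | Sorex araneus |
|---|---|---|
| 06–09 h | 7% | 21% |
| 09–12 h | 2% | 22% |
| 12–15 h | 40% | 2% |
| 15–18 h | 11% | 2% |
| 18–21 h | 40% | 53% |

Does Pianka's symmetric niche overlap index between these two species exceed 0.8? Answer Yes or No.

Convert percentages to proportions (divide by 100).
Σ p₁ᵢp₂ᵢ = 0.0147 + 0.0044 + 0.0080 + 0.0022 + 0.2120 = 0.2413
Σp_1ᵢ² = 0.07² + 0.02² + 0.40² + 0.11² + 0.40² = 0.0049 + 0.0004 + 0.1600 + 0.0121 + 0.1600 = 0.3374
Σp_2ᵢ² = 0.21² + 0.22² + 0.02² + 0.02² + 0.53² = 0.0441 + 0.0484 + 0.0004 + 0.0004 + 0.2809 = 0.3742
O = 0.2413 / √(0.3374 × 0.3742) = 0.2413 / 0.35532 = 0.6791
O = 0.6791 < 0.8 → No.

No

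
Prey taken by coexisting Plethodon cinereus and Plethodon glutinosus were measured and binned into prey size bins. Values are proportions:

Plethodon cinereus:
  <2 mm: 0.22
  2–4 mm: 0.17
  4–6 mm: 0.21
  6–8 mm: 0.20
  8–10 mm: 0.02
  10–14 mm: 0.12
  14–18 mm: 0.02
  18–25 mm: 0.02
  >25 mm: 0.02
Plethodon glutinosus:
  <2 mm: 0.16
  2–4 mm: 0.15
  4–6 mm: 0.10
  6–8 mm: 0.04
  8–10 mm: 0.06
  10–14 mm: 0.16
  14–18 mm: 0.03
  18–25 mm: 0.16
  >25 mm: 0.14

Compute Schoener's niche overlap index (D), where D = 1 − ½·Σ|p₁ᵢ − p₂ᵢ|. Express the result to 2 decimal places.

Σ|p₁ᵢ − p₂ᵢ| = 0.06 + 0.02 + 0.11 + 0.16 + 0.04 + 0.04 + 0.01 + 0.14 + 0.12 = 0.70
D = 1 − ½ × 0.70 = 1 − 0.350 = 0.6500

0.65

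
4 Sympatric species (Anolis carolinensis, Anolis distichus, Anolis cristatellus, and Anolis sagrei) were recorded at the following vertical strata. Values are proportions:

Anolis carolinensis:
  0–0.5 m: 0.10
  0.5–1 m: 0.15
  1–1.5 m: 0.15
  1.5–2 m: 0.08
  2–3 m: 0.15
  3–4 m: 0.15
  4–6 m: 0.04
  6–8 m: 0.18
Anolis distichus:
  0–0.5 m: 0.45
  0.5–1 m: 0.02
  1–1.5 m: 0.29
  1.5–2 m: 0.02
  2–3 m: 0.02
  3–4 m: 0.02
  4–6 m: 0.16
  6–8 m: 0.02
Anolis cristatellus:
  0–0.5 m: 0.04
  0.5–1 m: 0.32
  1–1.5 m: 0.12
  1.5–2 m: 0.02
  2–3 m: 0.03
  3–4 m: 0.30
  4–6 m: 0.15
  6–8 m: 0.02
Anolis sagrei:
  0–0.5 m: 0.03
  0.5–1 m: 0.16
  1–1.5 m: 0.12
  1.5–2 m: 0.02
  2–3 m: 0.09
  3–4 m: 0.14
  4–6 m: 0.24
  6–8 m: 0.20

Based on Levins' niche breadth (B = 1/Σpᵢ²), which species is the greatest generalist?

Σp_caroᵢ² = 0.10² + 0.15² + 0.15² + 0.08² + 0.15² + 0.15² + 0.04² + 0.18² = 0.0100 + 0.0225 + 0.0225 + 0.0064 + 0.0225 + 0.0225 + 0.0016 + 0.0324 = 0.1404
B_caro = 1 / 0.1404 = 7.1225
Σp_distᵢ² = 0.45² + 0.02² + 0.29² + 0.02² + 0.02² + 0.02² + 0.16² + 0.02² = 0.2025 + 0.0004 + 0.0841 + 0.0004 + 0.0004 + 0.0004 + 0.0256 + 0.0004 = 0.3142
B_dist = 1 / 0.3142 = 3.1827
Σp_crisᵢ² = 0.04² + 0.32² + 0.12² + 0.02² + 0.03² + 0.30² + 0.15² + 0.02² = 0.0016 + 0.1024 + 0.0144 + 0.0004 + 0.0009 + 0.0900 + 0.0225 + 0.0004 = 0.2326
B_cris = 1 / 0.2326 = 4.2992
Σp_sagrᵢ² = 0.03² + 0.16² + 0.12² + 0.02² + 0.09² + 0.14² + 0.24² + 0.20² = 0.0009 + 0.0256 + 0.0144 + 0.0004 + 0.0081 + 0.0196 + 0.0576 + 0.0400 = 0.1666
B_sagr = 1 / 0.1666 = 6.0024
Highest B → broadest niche (most generalist): Anolis carolinensis (B = 7.12).

Anolis carolinensis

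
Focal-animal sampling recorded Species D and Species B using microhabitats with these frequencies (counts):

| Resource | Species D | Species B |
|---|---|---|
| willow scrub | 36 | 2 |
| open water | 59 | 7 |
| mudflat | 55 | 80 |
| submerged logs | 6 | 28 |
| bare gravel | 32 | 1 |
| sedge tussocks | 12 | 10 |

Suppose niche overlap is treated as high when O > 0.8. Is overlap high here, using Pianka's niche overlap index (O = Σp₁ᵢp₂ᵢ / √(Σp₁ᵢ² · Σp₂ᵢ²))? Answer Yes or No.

No

Proportions for Species D (n=200): 36/200=0.1800, 59/200=0.2950, 55/200=0.2750, 6/200=0.0300, 32/200=0.1600, 12/200=0.0600
Proportions for Species B (n=128): 2/128=0.0156, 7/128=0.0547, 80/128=0.6250, 28/128=0.2188, 1/128=0.0078, 10/128=0.0781
Σ p₁ᵢp₂ᵢ = 0.002808 + 0.016137 + 0.171875 + 0.006564 + 0.001248 + 0.004686 = 0.203318
Σp_1ᵢ² = 0.1800² + 0.2950² + 0.2750² + 0.0300² + 0.1600² + 0.0600² = 0.032400 + 0.087025 + 0.075625 + 0.000900 + 0.025600 + 0.003600 = 0.225150
Σp_2ᵢ² = 0.0156² + 0.0547² + 0.6250² + 0.2188² + 0.0078² + 0.0781² = 0.000243 + 0.002992 + 0.390625 + 0.047873 + 0.000061 + 0.006100 = 0.447894
O = 0.203318 / √(0.225150 × 0.447894) = 0.203318 / 0.3175584 = 0.6403
O = 0.6403 < 0.8 → No.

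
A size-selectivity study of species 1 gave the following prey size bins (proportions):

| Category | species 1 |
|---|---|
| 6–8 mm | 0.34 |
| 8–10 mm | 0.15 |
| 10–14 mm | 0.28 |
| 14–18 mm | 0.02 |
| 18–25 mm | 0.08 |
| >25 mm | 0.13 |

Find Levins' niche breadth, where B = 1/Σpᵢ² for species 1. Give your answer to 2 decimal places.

4.16

Σpᵢ² = 0.34² + 0.15² + 0.28² + 0.02² + 0.08² + 0.13² = 0.1156 + 0.0225 + 0.0784 + 0.0004 + 0.0064 + 0.0169 = 0.2402
B = 1 / 0.2402 = 4.1632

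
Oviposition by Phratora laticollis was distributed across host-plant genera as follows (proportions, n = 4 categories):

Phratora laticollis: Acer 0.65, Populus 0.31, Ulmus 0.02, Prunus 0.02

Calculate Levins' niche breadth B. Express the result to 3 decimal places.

Σpᵢ² = 0.65² + 0.31² + 0.02² + 0.02² = 0.4225 + 0.0961 + 0.0004 + 0.0004 = 0.5194
B = 1 / 0.5194 = 1.92530

1.925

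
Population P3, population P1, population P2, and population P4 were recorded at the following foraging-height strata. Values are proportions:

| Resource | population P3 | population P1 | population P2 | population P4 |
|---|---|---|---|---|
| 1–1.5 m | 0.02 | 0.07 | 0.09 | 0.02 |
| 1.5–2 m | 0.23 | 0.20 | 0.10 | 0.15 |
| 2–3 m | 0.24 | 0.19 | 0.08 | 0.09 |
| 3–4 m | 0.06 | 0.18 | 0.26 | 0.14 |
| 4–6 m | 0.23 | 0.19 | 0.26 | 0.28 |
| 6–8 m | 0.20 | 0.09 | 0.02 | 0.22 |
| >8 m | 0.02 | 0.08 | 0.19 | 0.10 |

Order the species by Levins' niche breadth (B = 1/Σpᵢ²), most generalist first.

Σp_P3ᵢ² = 0.02² + 0.23² + 0.24² + 0.06² + 0.23² + 0.20² + 0.02² = 0.0004 + 0.0529 + 0.0576 + 0.0036 + 0.0529 + 0.0400 + 0.0004 = 0.2078
B_P3 = 1 / 0.2078 = 4.8123
Σp_P1ᵢ² = 0.07² + 0.20² + 0.19² + 0.18² + 0.19² + 0.09² + 0.08² = 0.0049 + 0.0400 + 0.0361 + 0.0324 + 0.0361 + 0.0081 + 0.0064 = 0.1640
B_P1 = 1 / 0.1640 = 6.0976
Σp_P2ᵢ² = 0.09² + 0.10² + 0.08² + 0.26² + 0.26² + 0.02² + 0.19² = 0.0081 + 0.0100 + 0.0064 + 0.0676 + 0.0676 + 0.0004 + 0.0361 = 0.1962
B_P2 = 1 / 0.1962 = 5.0968
Σp_P4ᵢ² = 0.02² + 0.15² + 0.09² + 0.14² + 0.28² + 0.22² + 0.10² = 0.0004 + 0.0225 + 0.0081 + 0.0196 + 0.0784 + 0.0484 + 0.0100 = 0.1874
B_P4 = 1 / 0.1874 = 5.3362
Ranking by B (broadest → narrowest): population P1 (6.10) > population P4 (5.34) > population P2 (5.10) > population P3 (4.81)

population P1 > population P4 > population P2 > population P3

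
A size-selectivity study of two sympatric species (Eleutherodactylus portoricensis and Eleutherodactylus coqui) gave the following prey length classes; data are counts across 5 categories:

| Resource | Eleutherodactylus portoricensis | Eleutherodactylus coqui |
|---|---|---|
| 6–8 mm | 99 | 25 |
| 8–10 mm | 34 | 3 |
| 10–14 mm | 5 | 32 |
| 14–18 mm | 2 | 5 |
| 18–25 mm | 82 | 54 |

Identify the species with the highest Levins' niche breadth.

Proportions for Eleutherodactylus portoricensis (n=222): 99/222=0.4459, 34/222=0.1532, 5/222=0.0225, 2/222=0.0090, 82/222=0.3694
Proportions for Eleutherodactylus coqui (n=119): 25/119=0.2101, 3/119=0.0252, 32/119=0.2689, 5/119=0.0420, 54/119=0.4538
Σp_portᵢ² = 0.4459² + 0.1532² + 0.0225² + 0.0090² + 0.3694² = 0.198827 + 0.023470 + 0.000506 + 0.000081 + 0.136456 = 0.359340
B_port = 1 / 0.359340 = 2.7829
Σp_coquᵢ² = 0.2101² + 0.0252² + 0.2689² + 0.0420² + 0.4538² = 0.044142 + 0.000635 + 0.072307 + 0.001764 + 0.205934 = 0.324782
B_coqu = 1 / 0.324782 = 3.0790
Highest B → broadest niche (most generalist): Eleutherodactylus coqui (B = 3.08).

Eleutherodactylus coqui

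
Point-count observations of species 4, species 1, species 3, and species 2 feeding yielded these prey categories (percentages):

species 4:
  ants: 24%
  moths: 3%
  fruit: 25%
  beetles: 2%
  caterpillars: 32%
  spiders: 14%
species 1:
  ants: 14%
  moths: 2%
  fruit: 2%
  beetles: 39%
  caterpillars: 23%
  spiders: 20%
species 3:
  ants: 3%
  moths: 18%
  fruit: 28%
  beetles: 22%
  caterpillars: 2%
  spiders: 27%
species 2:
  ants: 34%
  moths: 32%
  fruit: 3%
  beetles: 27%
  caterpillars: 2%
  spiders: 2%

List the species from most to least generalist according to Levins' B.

species 3 > species 4 > species 1 > species 2

Convert percentages to proportions (divide by 100).
Σp_4ᵢ² = 0.24² + 0.03² + 0.25² + 0.02² + 0.32² + 0.14² = 0.0576 + 0.0009 + 0.0625 + 0.0004 + 0.1024 + 0.0196 = 0.2434
B_4 = 1 / 0.2434 = 4.1085
Σp_1ᵢ² = 0.14² + 0.02² + 0.02² + 0.39² + 0.23² + 0.20² = 0.0196 + 0.0004 + 0.0004 + 0.1521 + 0.0529 + 0.0400 = 0.2654
B_1 = 1 / 0.2654 = 3.7679
Σp_3ᵢ² = 0.03² + 0.18² + 0.28² + 0.22² + 0.02² + 0.27² = 0.0009 + 0.0324 + 0.0784 + 0.0484 + 0.0004 + 0.0729 = 0.2334
B_3 = 1 / 0.2334 = 4.2845
Σp_2ᵢ² = 0.34² + 0.32² + 0.03² + 0.27² + 0.02² + 0.02² = 0.1156 + 0.1024 + 0.0009 + 0.0729 + 0.0004 + 0.0004 = 0.2926
B_2 = 1 / 0.2926 = 3.4176
Ranking by B (broadest → narrowest): species 3 (4.28) > species 4 (4.11) > species 1 (3.77) > species 2 (3.42)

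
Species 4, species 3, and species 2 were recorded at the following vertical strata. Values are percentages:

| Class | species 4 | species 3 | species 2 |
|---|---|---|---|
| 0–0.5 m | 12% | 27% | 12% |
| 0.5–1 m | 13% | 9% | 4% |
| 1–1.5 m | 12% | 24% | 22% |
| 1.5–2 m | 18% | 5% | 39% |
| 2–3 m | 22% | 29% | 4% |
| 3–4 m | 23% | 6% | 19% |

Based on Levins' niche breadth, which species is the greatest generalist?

species 4

Convert percentages to proportions (divide by 100).
Σp_4ᵢ² = 0.12² + 0.13² + 0.12² + 0.18² + 0.22² + 0.23² = 0.0144 + 0.0169 + 0.0144 + 0.0324 + 0.0484 + 0.0529 = 0.1794
B_4 = 1 / 0.1794 = 5.5741
Σp_3ᵢ² = 0.27² + 0.09² + 0.24² + 0.05² + 0.29² + 0.06² = 0.0729 + 0.0081 + 0.0576 + 0.0025 + 0.0841 + 0.0036 = 0.2288
B_3 = 1 / 0.2288 = 4.3706
Σp_2ᵢ² = 0.12² + 0.04² + 0.22² + 0.39² + 0.04² + 0.19² = 0.0144 + 0.0016 + 0.0484 + 0.1521 + 0.0016 + 0.0361 = 0.2542
B_2 = 1 / 0.2542 = 3.9339
Highest B → broadest niche (most generalist): species 4 (B = 5.57).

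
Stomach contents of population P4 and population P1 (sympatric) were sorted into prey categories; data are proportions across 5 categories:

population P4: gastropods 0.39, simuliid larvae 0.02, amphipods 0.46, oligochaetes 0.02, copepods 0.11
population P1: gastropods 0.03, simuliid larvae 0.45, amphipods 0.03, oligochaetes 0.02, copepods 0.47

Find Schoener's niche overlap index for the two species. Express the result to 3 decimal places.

0.210

Σ|p₁ᵢ − p₂ᵢ| = 0.36 + 0.43 + 0.43 + 0.00 + 0.36 = 1.58
D = 1 − ½ × 1.58 = 1 − 0.790 = 0.21000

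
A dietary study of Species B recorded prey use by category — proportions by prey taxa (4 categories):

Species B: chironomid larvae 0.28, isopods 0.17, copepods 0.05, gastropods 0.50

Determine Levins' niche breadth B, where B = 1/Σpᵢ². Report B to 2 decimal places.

2.78

Σpᵢ² = 0.28² + 0.17² + 0.05² + 0.50² = 0.0784 + 0.0289 + 0.0025 + 0.2500 = 0.3598
B = 1 / 0.3598 = 2.7793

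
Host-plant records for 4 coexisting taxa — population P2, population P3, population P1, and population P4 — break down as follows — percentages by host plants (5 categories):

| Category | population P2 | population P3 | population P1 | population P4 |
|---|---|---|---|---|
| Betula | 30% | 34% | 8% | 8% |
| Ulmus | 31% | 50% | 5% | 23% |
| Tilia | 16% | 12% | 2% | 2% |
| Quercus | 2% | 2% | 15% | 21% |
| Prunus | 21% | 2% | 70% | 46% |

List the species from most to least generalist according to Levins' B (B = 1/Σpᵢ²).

Convert percentages to proportions (divide by 100).
Σp_P2ᵢ² = 0.30² + 0.31² + 0.16² + 0.02² + 0.21² = 0.0900 + 0.0961 + 0.0256 + 0.0004 + 0.0441 = 0.2562
B_P2 = 1 / 0.2562 = 3.9032
Σp_P3ᵢ² = 0.34² + 0.50² + 0.12² + 0.02² + 0.02² = 0.1156 + 0.2500 + 0.0144 + 0.0004 + 0.0004 = 0.3808
B_P3 = 1 / 0.3808 = 2.6261
Σp_P1ᵢ² = 0.08² + 0.05² + 0.02² + 0.15² + 0.70² = 0.0064 + 0.0025 + 0.0004 + 0.0225 + 0.4900 = 0.5218
B_P1 = 1 / 0.5218 = 1.9164
Σp_P4ᵢ² = 0.08² + 0.23² + 0.02² + 0.21² + 0.46² = 0.0064 + 0.0529 + 0.0004 + 0.0441 + 0.2116 = 0.3154
B_P4 = 1 / 0.3154 = 3.1706
Ranking by B (broadest → narrowest): population P2 (3.90) > population P4 (3.17) > population P3 (2.63) > population P1 (1.92)

population P2 > population P4 > population P3 > population P1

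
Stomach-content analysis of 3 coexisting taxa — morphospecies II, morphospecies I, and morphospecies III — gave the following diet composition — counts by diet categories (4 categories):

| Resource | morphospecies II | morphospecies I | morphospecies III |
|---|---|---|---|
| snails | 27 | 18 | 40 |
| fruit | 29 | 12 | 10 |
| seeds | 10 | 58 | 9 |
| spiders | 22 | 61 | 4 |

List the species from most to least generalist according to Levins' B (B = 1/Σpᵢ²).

Proportions for morphospecies II (n=88): 27/88=0.3068, 29/88=0.3295, 10/88=0.1136, 22/88=0.2500
Proportions for morphospecies I (n=149): 18/149=0.1208, 12/149=0.0805, 58/149=0.3893, 61/149=0.4094
Proportions for morphospecies III (n=63): 40/63=0.6349, 10/63=0.1587, 9/63=0.1429, 4/63=0.0635
Σp_IIᵢ² = 0.3068² + 0.3295² + 0.1136² + 0.2500² = 0.094126 + 0.108570 + 0.012905 + 0.062500 = 0.278101
B_II = 1 / 0.278101 = 3.5958
Σp_Iᵢ² = 0.1208² + 0.0805² + 0.3893² + 0.4094² = 0.014593 + 0.006480 + 0.151554 + 0.167608 = 0.340235
B_I = 1 / 0.340235 = 2.9391
Σp_IIIᵢ² = 0.6349² + 0.1587² + 0.1429² + 0.0635² = 0.403098 + 0.025186 + 0.020420 + 0.004032 = 0.452736
B_III = 1 / 0.452736 = 2.2088
Ranking by B (broadest → narrowest): morphospecies II (3.60) > morphospecies I (2.94) > morphospecies III (2.21)

morphospecies II > morphospecies I > morphospecies III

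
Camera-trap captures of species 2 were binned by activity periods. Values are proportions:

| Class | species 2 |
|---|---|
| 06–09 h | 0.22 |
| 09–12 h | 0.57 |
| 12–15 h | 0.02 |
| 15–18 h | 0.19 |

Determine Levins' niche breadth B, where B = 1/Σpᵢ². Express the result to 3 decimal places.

2.440

Σpᵢ² = 0.22² + 0.57² + 0.02² + 0.19² = 0.0484 + 0.3249 + 0.0004 + 0.0361 = 0.4098
B = 1 / 0.4098 = 2.44021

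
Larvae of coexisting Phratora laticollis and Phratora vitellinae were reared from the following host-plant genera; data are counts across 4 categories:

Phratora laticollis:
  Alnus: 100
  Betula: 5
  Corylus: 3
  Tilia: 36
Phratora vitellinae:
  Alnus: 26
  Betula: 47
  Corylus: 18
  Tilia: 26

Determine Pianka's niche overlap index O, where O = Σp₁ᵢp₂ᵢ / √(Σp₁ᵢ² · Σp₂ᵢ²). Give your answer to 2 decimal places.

Proportions for Phratora laticollis (n=144): 100/144=0.6944, 5/144=0.0347, 3/144=0.0208, 36/144=0.2500
Proportions for Phratora vitellinae (n=117): 26/117=0.2222, 47/117=0.4017, 18/117=0.1538, 26/117=0.2222
Σ p₁ᵢp₂ᵢ = 0.154296 + 0.013939 + 0.003199 + 0.055550 = 0.226984
Σp_1ᵢ² = 0.6944² + 0.0347² + 0.0208² + 0.2500² = 0.482191 + 0.001204 + 0.000433 + 0.062500 = 0.546328
Σp_2ᵢ² = 0.2222² + 0.4017² + 0.1538² + 0.2222² = 0.049373 + 0.161363 + 0.023654 + 0.049373 = 0.283763
O = 0.226984 / √(0.546328 × 0.283763) = 0.226984 / 0.3937355 = 0.5765

0.58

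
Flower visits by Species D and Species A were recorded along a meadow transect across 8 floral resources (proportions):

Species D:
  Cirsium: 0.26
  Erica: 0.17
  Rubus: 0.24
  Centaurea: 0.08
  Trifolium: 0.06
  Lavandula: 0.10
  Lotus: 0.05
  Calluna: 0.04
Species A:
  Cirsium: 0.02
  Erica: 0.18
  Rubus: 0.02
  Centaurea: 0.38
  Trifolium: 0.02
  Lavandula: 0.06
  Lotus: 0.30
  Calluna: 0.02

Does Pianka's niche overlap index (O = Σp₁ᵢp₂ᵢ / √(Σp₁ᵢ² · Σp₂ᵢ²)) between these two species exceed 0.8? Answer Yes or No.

Σ p₁ᵢp₂ᵢ = 0.0052 + 0.0306 + 0.0048 + 0.0304 + 0.0012 + 0.0060 + 0.0150 + 0.0008 = 0.0940
Σp_1ᵢ² = 0.26² + 0.17² + 0.24² + 0.08² + 0.06² + 0.10² + 0.05² + 0.04² = 0.0676 + 0.0289 + 0.0576 + 0.0064 + 0.0036 + 0.0100 + 0.0025 + 0.0016 = 0.1782
Σp_2ᵢ² = 0.02² + 0.18² + 0.02² + 0.38² + 0.02² + 0.06² + 0.30² + 0.02² = 0.0004 + 0.0324 + 0.0004 + 0.1444 + 0.0004 + 0.0036 + 0.0900 + 0.0004 = 0.2720
O = 0.0940 / √(0.1782 × 0.2720) = 0.0940 / 0.22016 = 0.4270
O = 0.4270 < 0.8 → No.

No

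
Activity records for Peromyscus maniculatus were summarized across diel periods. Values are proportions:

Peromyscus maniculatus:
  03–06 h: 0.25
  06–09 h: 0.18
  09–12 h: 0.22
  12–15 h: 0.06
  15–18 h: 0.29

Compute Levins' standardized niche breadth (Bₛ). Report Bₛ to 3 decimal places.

0.832

Σpᵢ² = 0.25² + 0.18² + 0.22² + 0.06² + 0.29² = 0.0625 + 0.0324 + 0.0484 + 0.0036 + 0.0841 = 0.2310
B = 1 / 0.2310 = 4.32900
Bₛ = (B − 1)/(n − 1) = (4.32900 − 1)/(5 − 1) = 3.32900/4 = 0.83225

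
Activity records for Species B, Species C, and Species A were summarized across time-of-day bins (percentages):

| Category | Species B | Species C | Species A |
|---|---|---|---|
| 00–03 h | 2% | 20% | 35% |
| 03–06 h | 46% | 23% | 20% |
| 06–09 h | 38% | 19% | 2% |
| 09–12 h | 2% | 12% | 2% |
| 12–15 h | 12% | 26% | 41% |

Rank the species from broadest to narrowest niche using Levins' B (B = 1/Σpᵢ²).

Convert percentages to proportions (divide by 100).
Σp_Bᵢ² = 0.02² + 0.46² + 0.38² + 0.02² + 0.12² = 0.0004 + 0.2116 + 0.1444 + 0.0004 + 0.0144 = 0.3712
B_B = 1 / 0.3712 = 2.6940
Σp_Cᵢ² = 0.20² + 0.23² + 0.19² + 0.12² + 0.26² = 0.0400 + 0.0529 + 0.0361 + 0.0144 + 0.0676 = 0.2110
B_C = 1 / 0.2110 = 4.7393
Σp_Aᵢ² = 0.35² + 0.20² + 0.02² + 0.02² + 0.41² = 0.1225 + 0.0400 + 0.0004 + 0.0004 + 0.1681 = 0.3314
B_A = 1 / 0.3314 = 3.0175
Ranking by B (broadest → narrowest): Species C (4.74) > Species A (3.02) > Species B (2.69)

Species C > Species A > Species B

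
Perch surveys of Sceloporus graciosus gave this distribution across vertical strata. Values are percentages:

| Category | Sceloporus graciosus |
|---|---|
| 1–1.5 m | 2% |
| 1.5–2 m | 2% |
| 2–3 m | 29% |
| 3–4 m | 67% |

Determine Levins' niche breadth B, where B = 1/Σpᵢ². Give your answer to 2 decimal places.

Convert percentages to proportions (divide by 100).
Σpᵢ² = 0.02² + 0.02² + 0.29² + 0.67² = 0.0004 + 0.0004 + 0.0841 + 0.4489 = 0.5338
B = 1 / 0.5338 = 1.8734

1.87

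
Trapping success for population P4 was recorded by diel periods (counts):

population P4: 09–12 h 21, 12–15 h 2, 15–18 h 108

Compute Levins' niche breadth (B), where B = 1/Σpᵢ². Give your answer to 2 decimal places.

Proportions for population P4 (n=131): 21/131=0.1603, 2/131=0.0153, 108/131=0.8244
Σpᵢ² = 0.1603² + 0.0153² + 0.8244² = 0.025696 + 0.000234 + 0.679635 = 0.705565
B = 1 / 0.705565 = 1.4173

1.42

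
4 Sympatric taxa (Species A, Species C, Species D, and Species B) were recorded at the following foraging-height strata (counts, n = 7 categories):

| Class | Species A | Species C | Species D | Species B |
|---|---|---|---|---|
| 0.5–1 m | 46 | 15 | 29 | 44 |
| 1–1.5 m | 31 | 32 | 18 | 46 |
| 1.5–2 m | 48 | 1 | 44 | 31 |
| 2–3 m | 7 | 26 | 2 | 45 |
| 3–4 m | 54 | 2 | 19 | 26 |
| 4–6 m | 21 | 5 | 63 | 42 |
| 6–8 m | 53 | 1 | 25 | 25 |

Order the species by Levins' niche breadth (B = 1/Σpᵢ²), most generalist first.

Species B > Species A > Species D > Species C

Proportions for Species A (n=260): 46/260=0.1769, 31/260=0.1192, 48/260=0.1846, 7/260=0.0269, 54/260=0.2077, 21/260=0.0808, 53/260=0.2038
Proportions for Species C (n=82): 15/82=0.1829, 32/82=0.3902, 1/82=0.0122, 26/82=0.3171, 2/82=0.0244, 5/82=0.0610, 1/82=0.0122
Proportions for Species D (n=200): 29/200=0.1450, 18/200=0.0900, 44/200=0.2200, 2/200=0.0100, 19/200=0.0950, 63/200=0.3150, 25/200=0.1250
Proportions for Species B (n=259): 44/259=0.1699, 46/259=0.1776, 31/259=0.1197, 45/259=0.1737, 26/259=0.1004, 42/259=0.1622, 25/259=0.0965
Σp_Aᵢ² = 0.1769² + 0.1192² + 0.1846² + 0.0269² + 0.2077² + 0.0808² + 0.2038² = 0.031294 + 0.014209 + 0.034077 + 0.000724 + 0.043139 + 0.006529 + 0.041534 = 0.171506
B_A = 1 / 0.171506 = 5.8307
Σp_Cᵢ² = 0.1829² + 0.3902² + 0.0122² + 0.3171² + 0.0244² + 0.0610² + 0.0122² = 0.033452 + 0.152256 + 0.000149 + 0.100552 + 0.000595 + 0.003721 + 0.000149 = 0.290874
B_C = 1 / 0.290874 = 3.4379
Σp_Dᵢ² = 0.1450² + 0.0900² + 0.2200² + 0.0100² + 0.0950² + 0.3150² + 0.1250² = 0.021025 + 0.008100 + 0.048400 + 0.000100 + 0.009025 + 0.099225 + 0.015625 = 0.201500
B_D = 1 / 0.201500 = 4.9628
Σp_Bᵢ² = 0.1699² + 0.1776² + 0.1197² + 0.1737² + 0.1004² + 0.1622² + 0.0965² = 0.028866 + 0.031542 + 0.014328 + 0.030172 + 0.010080 + 0.026309 + 0.009312 = 0.150609
B_B = 1 / 0.150609 = 6.6397
Ranking by B (broadest → narrowest): Species B (6.64) > Species A (5.83) > Species D (4.96) > Species C (3.44)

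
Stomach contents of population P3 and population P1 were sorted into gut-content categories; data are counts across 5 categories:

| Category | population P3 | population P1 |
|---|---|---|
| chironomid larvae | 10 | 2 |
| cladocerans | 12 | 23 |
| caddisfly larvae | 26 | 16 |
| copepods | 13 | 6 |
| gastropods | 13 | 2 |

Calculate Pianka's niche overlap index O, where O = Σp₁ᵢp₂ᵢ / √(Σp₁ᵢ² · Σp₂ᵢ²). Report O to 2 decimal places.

0.80

Proportions for population P3 (n=74): 10/74=0.1351, 12/74=0.1622, 26/74=0.3514, 13/74=0.1757, 13/74=0.1757
Proportions for population P1 (n=49): 2/49=0.0408, 23/49=0.4694, 16/49=0.3265, 6/49=0.1224, 2/49=0.0408
Σ p₁ᵢp₂ᵢ = 0.005512 + 0.076137 + 0.114732 + 0.021506 + 0.007169 = 0.225056
Σp_1ᵢ² = 0.1351² + 0.1622² + 0.3514² + 0.1757² + 0.1757² = 0.018252 + 0.026309 + 0.123482 + 0.030870 + 0.030870 = 0.229783
Σp_2ᵢ² = 0.0408² + 0.4694² + 0.3265² + 0.1224² + 0.0408² = 0.001665 + 0.220336 + 0.106602 + 0.014982 + 0.001665 = 0.345250
O = 0.225056 / √(0.229783 × 0.345250) = 0.225056 / 0.2816604 = 0.7990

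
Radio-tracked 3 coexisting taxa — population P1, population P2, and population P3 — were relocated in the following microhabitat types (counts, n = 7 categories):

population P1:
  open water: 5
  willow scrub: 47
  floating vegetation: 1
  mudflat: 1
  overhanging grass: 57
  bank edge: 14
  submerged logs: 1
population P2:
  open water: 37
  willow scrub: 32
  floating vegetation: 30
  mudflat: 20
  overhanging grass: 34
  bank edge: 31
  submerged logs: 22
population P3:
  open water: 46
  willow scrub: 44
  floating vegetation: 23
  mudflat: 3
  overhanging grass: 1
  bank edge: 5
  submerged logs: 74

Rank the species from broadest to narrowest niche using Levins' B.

Proportions for population P1 (n=126): 5/126=0.0397, 47/126=0.3730, 1/126=0.0079, 1/126=0.0079, 57/126=0.4524, 14/126=0.1111, 1/126=0.0079
Proportions for population P2 (n=206): 37/206=0.1796, 32/206=0.1553, 30/206=0.1456, 20/206=0.0971, 34/206=0.1650, 31/206=0.1505, 22/206=0.1068
Proportions for population P3 (n=196): 46/196=0.2347, 44/196=0.2245, 23/196=0.1173, 3/196=0.0153, 1/196=0.0051, 5/196=0.0255, 74/196=0.3776
Σp_P1ᵢ² = 0.0397² + 0.3730² + 0.0079² + 0.0079² + 0.4524² + 0.1111² + 0.0079² = 0.001576 + 0.139129 + 0.000062 + 0.000062 + 0.204666 + 0.012343 + 0.000062 = 0.357900
B_P1 = 1 / 0.357900 = 2.7941
Σp_P2ᵢ² = 0.1796² + 0.1553² + 0.1456² + 0.0971² + 0.1650² + 0.1505² + 0.1068² = 0.032256 + 0.024118 + 0.021199 + 0.009428 + 0.027225 + 0.022650 + 0.011406 = 0.148282
B_P2 = 1 / 0.148282 = 6.7439
Σp_P3ᵢ² = 0.2347² + 0.2245² + 0.1173² + 0.0153² + 0.0051² + 0.0255² + 0.3776² = 0.055084 + 0.050400 + 0.013759 + 0.000234 + 0.000026 + 0.000650 + 0.142582 = 0.262735
B_P3 = 1 / 0.262735 = 3.8061
Ranking by B (broadest → narrowest): population P2 (6.74) > population P3 (3.81) > population P1 (2.79)

population P2 > population P3 > population P1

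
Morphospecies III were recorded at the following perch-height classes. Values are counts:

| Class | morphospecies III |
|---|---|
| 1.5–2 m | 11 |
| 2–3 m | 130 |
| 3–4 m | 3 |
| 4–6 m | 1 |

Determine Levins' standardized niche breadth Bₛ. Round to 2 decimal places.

Proportions for morphospecies III (n=145): 11/145=0.0759, 130/145=0.8966, 3/145=0.0207, 1/145=0.0069
Σpᵢ² = 0.0759² + 0.8966² + 0.0207² + 0.0069² = 0.005761 + 0.803892 + 0.000428 + 0.000048 = 0.810129
B = 1 / 0.810129 = 1.2344
Bₛ = (B − 1)/(n − 1) = (1.2344 − 1)/(4 − 1) = 0.2344/3 = 0.0781

0.08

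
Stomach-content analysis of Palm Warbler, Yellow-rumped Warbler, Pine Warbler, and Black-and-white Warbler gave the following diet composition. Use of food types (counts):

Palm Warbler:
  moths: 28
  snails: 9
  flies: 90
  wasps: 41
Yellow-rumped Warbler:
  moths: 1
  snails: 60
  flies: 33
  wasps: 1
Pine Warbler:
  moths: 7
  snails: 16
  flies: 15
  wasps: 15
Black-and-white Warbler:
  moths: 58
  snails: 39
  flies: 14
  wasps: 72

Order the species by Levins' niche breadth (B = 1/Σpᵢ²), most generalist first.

Proportions for Palm Warbler (n=168): 28/168=0.1667, 9/168=0.0536, 90/168=0.5357, 41/168=0.2440
Proportions for Yellow-rumped Warbler (n=95): 1/95=0.0105, 60/95=0.6316, 33/95=0.3474, 1/95=0.0105
Proportions for Pine Warbler (n=53): 7/53=0.1321, 16/53=0.3019, 15/53=0.2830, 15/53=0.2830
Proportions for Black-and-white Warbler (n=183): 58/183=0.3169, 39/183=0.2131, 14/183=0.0765, 72/183=0.3934
Σp_Palmᵢ² = 0.1667² + 0.0536² + 0.5357² + 0.2440² = 0.027789 + 0.002873 + 0.286974 + 0.059536 = 0.377172
B_Palm = 1 / 0.377172 = 2.6513
Σp_Yellᵢ² = 0.0105² + 0.6316² + 0.3474² + 0.0105² = 0.000110 + 0.398919 + 0.120687 + 0.000110 = 0.519826
B_Yell = 1 / 0.519826 = 1.9237
Σp_Pineᵢ² = 0.1321² + 0.3019² + 0.2830² + 0.2830² = 0.017450 + 0.091144 + 0.080089 + 0.080089 = 0.268772
B_Pine = 1 / 0.268772 = 3.7206
Σp_Blacᵢ² = 0.3169² + 0.2131² + 0.0765² + 0.3934² = 0.100426 + 0.045412 + 0.005852 + 0.154764 = 0.306454
B_Blac = 1 / 0.306454 = 3.2631
Ranking by B (broadest → narrowest): Pine Warbler (3.72) > Black-and-white Warbler (3.26) > Palm Warbler (2.65) > Yellow-rumped Warbler (1.92)

Pine Warbler > Black-and-white Warbler > Palm Warbler > Yellow-rumped Warbler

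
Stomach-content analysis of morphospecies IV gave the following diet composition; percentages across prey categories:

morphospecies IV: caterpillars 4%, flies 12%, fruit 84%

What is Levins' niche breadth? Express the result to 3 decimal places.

1.386

Convert percentages to proportions (divide by 100).
Σpᵢ² = 0.04² + 0.12² + 0.84² = 0.0016 + 0.0144 + 0.7056 = 0.7216
B = 1 / 0.7216 = 1.38581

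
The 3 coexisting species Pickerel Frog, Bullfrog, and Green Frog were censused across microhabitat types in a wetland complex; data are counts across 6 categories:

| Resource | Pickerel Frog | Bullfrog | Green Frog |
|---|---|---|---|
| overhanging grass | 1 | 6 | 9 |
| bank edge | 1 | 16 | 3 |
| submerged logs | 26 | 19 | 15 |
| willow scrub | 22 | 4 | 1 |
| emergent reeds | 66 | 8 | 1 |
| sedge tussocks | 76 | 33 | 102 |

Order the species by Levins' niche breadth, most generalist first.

Bullfrog > Pickerel Frog > Green Frog

Proportions for Pickerel Frog (n=192): 1/192=0.0052, 1/192=0.0052, 26/192=0.1354, 22/192=0.1146, 66/192=0.3438, 76/192=0.3958
Proportions for Bullfrog (n=86): 6/86=0.0698, 16/86=0.1860, 19/86=0.2209, 4/86=0.0465, 8/86=0.0930, 33/86=0.3837
Proportions for Green Frog (n=131): 9/131=0.0687, 3/131=0.0229, 15/131=0.1145, 1/131=0.0076, 1/131=0.0076, 102/131=0.7786
Σp_Pickᵢ² = 0.0052² + 0.0052² + 0.1354² + 0.1146² + 0.3438² + 0.3958² = 0.000027 + 0.000027 + 0.018333 + 0.013133 + 0.118198 + 0.156658 = 0.306376
B_Pick = 1 / 0.306376 = 3.2640
Σp_Bullᵢ² = 0.0698² + 0.1860² + 0.2209² + 0.0465² + 0.0930² + 0.3837² = 0.004872 + 0.034596 + 0.048797 + 0.002162 + 0.008649 + 0.147226 = 0.246302
B_Bull = 1 / 0.246302 = 4.0601
Σp_Greeᵢ² = 0.0687² + 0.0229² + 0.1145² + 0.0076² + 0.0076² + 0.7786² = 0.004720 + 0.000524 + 0.013110 + 0.000058 + 0.000058 + 0.606218 = 0.624688
B_Gree = 1 / 0.624688 = 1.6008
Ranking by B (broadest → narrowest): Bullfrog (4.06) > Pickerel Frog (3.26) > Green Frog (1.60)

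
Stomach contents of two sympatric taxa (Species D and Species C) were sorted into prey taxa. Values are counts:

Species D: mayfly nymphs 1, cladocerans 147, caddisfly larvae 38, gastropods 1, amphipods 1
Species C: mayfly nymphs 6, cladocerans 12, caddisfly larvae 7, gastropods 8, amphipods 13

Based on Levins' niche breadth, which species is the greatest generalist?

Proportions for Species D (n=188): 1/188=0.0053, 147/188=0.7819, 38/188=0.2021, 1/188=0.0053, 1/188=0.0053
Proportions for Species C (n=46): 6/46=0.1304, 12/46=0.2609, 7/46=0.1522, 8/46=0.1739, 13/46=0.2826
Σp_Dᵢ² = 0.0053² + 0.7819² + 0.2021² + 0.0053² + 0.0053² = 0.000028 + 0.611368 + 0.040844 + 0.000028 + 0.000028 = 0.652296
B_D = 1 / 0.652296 = 1.5330
Σp_Cᵢ² = 0.1304² + 0.2609² + 0.1522² + 0.1739² + 0.2826² = 0.017004 + 0.068069 + 0.023165 + 0.030241 + 0.079863 = 0.218342
B_C = 1 / 0.218342 = 4.5800
Highest B → broadest niche (most generalist): Species C (B = 4.58).

Species C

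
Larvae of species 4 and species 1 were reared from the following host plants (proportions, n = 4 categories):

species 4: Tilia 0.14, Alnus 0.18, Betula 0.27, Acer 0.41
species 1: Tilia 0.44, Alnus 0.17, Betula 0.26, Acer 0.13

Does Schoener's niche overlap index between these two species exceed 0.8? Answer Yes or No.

Σ|p₁ᵢ − p₂ᵢ| = 0.30 + 0.01 + 0.01 + 0.28 = 0.60
D = 1 − ½ × 0.60 = 1 − 0.300 = 0.7000
D = 0.7000 < 0.8 → No.

No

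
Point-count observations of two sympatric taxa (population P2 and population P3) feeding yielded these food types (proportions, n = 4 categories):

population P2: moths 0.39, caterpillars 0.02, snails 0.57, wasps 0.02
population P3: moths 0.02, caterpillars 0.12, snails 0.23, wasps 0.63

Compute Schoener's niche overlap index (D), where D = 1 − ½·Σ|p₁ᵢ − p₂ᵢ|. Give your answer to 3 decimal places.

0.290

Σ|p₁ᵢ − p₂ᵢ| = 0.37 + 0.10 + 0.34 + 0.61 = 1.42
D = 1 − ½ × 1.42 = 1 − 0.710 = 0.29000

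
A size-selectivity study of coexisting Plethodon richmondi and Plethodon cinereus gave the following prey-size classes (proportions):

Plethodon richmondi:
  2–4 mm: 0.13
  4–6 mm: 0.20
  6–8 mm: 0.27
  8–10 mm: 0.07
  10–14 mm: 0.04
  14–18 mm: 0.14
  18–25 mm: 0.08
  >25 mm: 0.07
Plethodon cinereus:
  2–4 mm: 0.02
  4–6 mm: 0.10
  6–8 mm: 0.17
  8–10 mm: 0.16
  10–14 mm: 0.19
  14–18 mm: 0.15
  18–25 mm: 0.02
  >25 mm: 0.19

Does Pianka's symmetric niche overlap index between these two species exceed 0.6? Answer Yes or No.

Σ p₁ᵢp₂ᵢ = 0.0026 + 0.0200 + 0.0459 + 0.0112 + 0.0076 + 0.0210 + 0.0016 + 0.0133 = 0.1232
Σp_1ᵢ² = 0.13² + 0.20² + 0.27² + 0.07² + 0.04² + 0.14² + 0.08² + 0.07² = 0.0169 + 0.0400 + 0.0729 + 0.0049 + 0.0016 + 0.0196 + 0.0064 + 0.0049 = 0.1672
Σp_2ᵢ² = 0.02² + 0.10² + 0.17² + 0.16² + 0.19² + 0.15² + 0.02² + 0.19² = 0.0004 + 0.0100 + 0.0289 + 0.0256 + 0.0361 + 0.0225 + 0.0004 + 0.0361 = 0.1600
O = 0.1232 / √(0.1672 × 0.1600) = 0.1232 / 0.16356 = 0.7532
O = 0.7532 > 0.6 → Yes.

Yes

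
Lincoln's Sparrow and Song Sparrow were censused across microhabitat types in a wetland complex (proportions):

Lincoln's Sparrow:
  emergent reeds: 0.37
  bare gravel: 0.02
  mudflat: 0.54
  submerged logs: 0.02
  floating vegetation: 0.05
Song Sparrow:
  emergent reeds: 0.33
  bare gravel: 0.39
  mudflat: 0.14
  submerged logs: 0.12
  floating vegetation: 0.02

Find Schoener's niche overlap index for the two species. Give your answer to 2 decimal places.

Σ|p₁ᵢ − p₂ᵢ| = 0.04 + 0.37 + 0.40 + 0.10 + 0.03 = 0.94
D = 1 − ½ × 0.94 = 1 − 0.470 = 0.5300

0.53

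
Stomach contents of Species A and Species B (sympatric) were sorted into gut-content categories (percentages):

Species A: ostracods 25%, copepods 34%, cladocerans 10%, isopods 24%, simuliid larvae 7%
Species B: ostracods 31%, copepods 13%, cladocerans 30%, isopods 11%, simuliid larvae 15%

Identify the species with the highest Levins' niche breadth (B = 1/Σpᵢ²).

Convert percentages to proportions (divide by 100).
Σp_Aᵢ² = 0.25² + 0.34² + 0.10² + 0.24² + 0.07² = 0.0625 + 0.1156 + 0.0100 + 0.0576 + 0.0049 = 0.2506
B_A = 1 / 0.2506 = 3.9904
Σp_Bᵢ² = 0.31² + 0.13² + 0.30² + 0.11² + 0.15² = 0.0961 + 0.0169 + 0.0900 + 0.0121 + 0.0225 = 0.2376
B_B = 1 / 0.2376 = 4.2088
Highest B → broadest niche (most generalist): Species B (B = 4.21).

Species B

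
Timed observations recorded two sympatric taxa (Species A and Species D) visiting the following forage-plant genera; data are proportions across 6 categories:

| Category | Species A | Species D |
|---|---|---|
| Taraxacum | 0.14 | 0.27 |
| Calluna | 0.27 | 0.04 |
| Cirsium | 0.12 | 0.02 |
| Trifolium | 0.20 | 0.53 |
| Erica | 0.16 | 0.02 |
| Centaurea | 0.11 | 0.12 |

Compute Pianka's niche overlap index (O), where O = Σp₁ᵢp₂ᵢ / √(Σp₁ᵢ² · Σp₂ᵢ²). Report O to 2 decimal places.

0.66

Σ p₁ᵢp₂ᵢ = 0.0378 + 0.0108 + 0.0024 + 0.1060 + 0.0032 + 0.0132 = 0.1734
Σp_1ᵢ² = 0.14² + 0.27² + 0.12² + 0.20² + 0.16² + 0.11² = 0.0196 + 0.0729 + 0.0144 + 0.0400 + 0.0256 + 0.0121 = 0.1846
Σp_2ᵢ² = 0.27² + 0.04² + 0.02² + 0.53² + 0.02² + 0.12² = 0.0729 + 0.0016 + 0.0004 + 0.2809 + 0.0004 + 0.0144 = 0.3706
O = 0.1734 / √(0.1846 × 0.3706) = 0.1734 / 0.26156 = 0.6629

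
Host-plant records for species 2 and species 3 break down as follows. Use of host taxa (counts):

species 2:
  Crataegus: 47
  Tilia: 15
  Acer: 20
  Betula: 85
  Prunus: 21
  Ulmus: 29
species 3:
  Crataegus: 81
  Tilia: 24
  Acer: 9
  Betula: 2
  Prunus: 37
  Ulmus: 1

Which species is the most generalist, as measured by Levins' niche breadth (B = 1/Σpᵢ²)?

Proportions for species 2 (n=217): 47/217=0.2166, 15/217=0.0691, 20/217=0.0922, 85/217=0.3917, 21/217=0.0968, 29/217=0.1336
Proportions for species 3 (n=154): 81/154=0.5260, 24/154=0.1558, 9/154=0.0584, 2/154=0.0130, 37/154=0.2403, 1/154=0.0065
Σp_2ᵢ² = 0.2166² + 0.0691² + 0.0922² + 0.3917² + 0.0968² + 0.1336² = 0.046916 + 0.004775 + 0.008501 + 0.153429 + 0.009370 + 0.017849 = 0.240840
B_2 = 1 / 0.240840 = 4.1521
Σp_3ᵢ² = 0.5260² + 0.1558² + 0.0584² + 0.0130² + 0.2403² + 0.0065² = 0.276676 + 0.024274 + 0.003411 + 0.000169 + 0.057744 + 0.000042 = 0.362316
B_3 = 1 / 0.362316 = 2.7600
Highest B → broadest niche (most generalist): species 2 (B = 4.15).

species 2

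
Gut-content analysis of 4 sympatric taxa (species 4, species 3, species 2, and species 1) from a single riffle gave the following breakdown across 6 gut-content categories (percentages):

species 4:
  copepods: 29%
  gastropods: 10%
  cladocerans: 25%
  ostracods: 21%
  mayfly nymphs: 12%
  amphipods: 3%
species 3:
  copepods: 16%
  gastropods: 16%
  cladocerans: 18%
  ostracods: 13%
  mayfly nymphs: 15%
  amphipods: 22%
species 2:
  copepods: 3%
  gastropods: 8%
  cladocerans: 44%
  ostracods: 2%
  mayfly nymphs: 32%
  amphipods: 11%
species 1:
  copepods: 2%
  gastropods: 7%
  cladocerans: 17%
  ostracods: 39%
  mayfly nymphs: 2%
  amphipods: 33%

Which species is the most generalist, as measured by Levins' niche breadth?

species 3

Convert percentages to proportions (divide by 100).
Σp_4ᵢ² = 0.29² + 0.10² + 0.25² + 0.21² + 0.12² + 0.03² = 0.0841 + 0.0100 + 0.0625 + 0.0441 + 0.0144 + 0.0009 = 0.2160
B_4 = 1 / 0.2160 = 4.6296
Σp_3ᵢ² = 0.16² + 0.16² + 0.18² + 0.13² + 0.15² + 0.22² = 0.0256 + 0.0256 + 0.0324 + 0.0169 + 0.0225 + 0.0484 = 0.1714
B_3 = 1 / 0.1714 = 5.8343
Σp_2ᵢ² = 0.03² + 0.08² + 0.44² + 0.02² + 0.32² + 0.11² = 0.0009 + 0.0064 + 0.1936 + 0.0004 + 0.1024 + 0.0121 = 0.3158
B_2 = 1 / 0.3158 = 3.1666
Σp_1ᵢ² = 0.02² + 0.07² + 0.17² + 0.39² + 0.02² + 0.33² = 0.0004 + 0.0049 + 0.0289 + 0.1521 + 0.0004 + 0.1089 = 0.2956
B_1 = 1 / 0.2956 = 3.3829
Highest B → broadest niche (most generalist): species 3 (B = 5.83).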